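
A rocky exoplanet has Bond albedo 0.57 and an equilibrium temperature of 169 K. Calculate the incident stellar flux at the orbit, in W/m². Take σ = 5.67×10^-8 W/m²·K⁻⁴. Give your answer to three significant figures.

430 W/m²

Invert the energy balance for S: S = 4σT⁴/(1−α).
σT⁴ = 5.67×10⁻⁸·(169)⁴ = 46.25 W/m².
S = 4·46.25/0.43 = 430.3 W/m².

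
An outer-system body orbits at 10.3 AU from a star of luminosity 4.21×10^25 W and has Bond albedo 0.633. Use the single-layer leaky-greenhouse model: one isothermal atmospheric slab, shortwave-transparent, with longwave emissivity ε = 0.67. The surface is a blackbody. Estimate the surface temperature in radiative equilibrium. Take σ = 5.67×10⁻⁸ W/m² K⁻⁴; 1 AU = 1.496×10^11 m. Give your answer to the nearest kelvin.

Orbital distance: d = 10.3 AU = 1.541×10^12 m.
S = L/(4πd²) = 1.411 W/m².
Effective emission temperature (TOA balance): σT_e⁴ = S(1−α)/4 = 0.1295 W/m² → T_e = 38.87 K.
For a single slab of emissivity ε, T_s⁴ = 2T_e⁴/(2−ε); thus T_s = 38.87·(1.504)^(1/4) = 43.05 K.

43 K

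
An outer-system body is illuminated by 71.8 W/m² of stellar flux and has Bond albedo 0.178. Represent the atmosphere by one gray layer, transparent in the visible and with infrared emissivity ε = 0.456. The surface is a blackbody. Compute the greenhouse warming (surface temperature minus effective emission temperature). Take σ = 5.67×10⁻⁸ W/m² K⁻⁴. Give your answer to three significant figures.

Effective emission temperature (TOA balance): σT_e⁴ = S(1−α)/4 = 14.75 W/m² → T_e = 127.0 K.
Surface balance with a leaky layer gives σT_s⁴ = σT_e⁴·2/(2−ε), so T_s = T_e·[2/(2−0.456)]^(1/4) = 135.5 K.
The atmosphere warms the surface by 8.488 K.

8.49 kelvin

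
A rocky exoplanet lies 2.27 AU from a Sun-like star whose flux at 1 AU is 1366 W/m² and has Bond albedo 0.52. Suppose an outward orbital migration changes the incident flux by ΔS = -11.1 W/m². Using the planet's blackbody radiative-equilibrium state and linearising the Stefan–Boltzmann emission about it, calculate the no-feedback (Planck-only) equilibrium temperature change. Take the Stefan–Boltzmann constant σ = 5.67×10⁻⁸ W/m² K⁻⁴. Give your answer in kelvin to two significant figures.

Irradiance scales as 1/d², so S = 1366 W/m² × (1/2.27)² = 265.1 W/m².
Unperturbed T_e = [265.1·(1−0.52)/(4σ)]^¼ = 153.9 K.
ΔF = Δ[S(1−α)]/4 = (1−0.52)·-11.1/4 = -1.332 W/m².
Linearising σT⁴ gives d(σT⁴)/dT = 4σT_e³ = 0.8268 W/m² per K.
Hence the no-feedback warming is ΔF/(4σT_e³) = -1.61 K.

-1.6 kelvin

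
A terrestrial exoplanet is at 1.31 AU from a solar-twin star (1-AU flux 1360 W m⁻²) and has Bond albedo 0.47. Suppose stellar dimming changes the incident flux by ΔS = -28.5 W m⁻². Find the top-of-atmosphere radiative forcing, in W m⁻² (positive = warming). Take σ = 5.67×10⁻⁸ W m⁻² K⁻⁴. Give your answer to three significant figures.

-3.78 W m⁻²

Flux at the orbit: S = 1360/(1.31)² = 792.5 W m⁻².
ΔF = Δ[S(1−α)]/4 = (1−0.47)·-28.5/4 = -3.776 W m⁻².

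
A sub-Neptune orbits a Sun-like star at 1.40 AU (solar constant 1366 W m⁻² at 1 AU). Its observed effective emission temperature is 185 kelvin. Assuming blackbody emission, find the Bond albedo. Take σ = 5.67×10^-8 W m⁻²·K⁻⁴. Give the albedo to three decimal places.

By the inverse-square law, S = 1366/1.40² = 696.9 W m⁻².
Rearranging the radiative balance, α = 1 − 4σT⁴/S.
σT⁴ = 66.42 W m⁻², so 4σT⁴ = 265.7 W m⁻².
Hence α = 1 − 265.7/696.9 = 0.6188.

0.619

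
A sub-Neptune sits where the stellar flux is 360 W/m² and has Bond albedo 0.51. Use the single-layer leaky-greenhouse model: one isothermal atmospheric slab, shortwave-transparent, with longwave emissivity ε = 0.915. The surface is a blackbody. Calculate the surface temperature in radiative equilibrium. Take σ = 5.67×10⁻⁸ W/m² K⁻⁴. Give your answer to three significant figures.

The planet radiates to space at T_e = [S(1−α)/(4σ)]^(1/4) = 167.0 K.
Surface balance with a leaky layer gives σT_s⁴ = σT_e⁴·2/(2−ε), so T_s = T_e·[2/(2−0.915)]^(1/4) = 194.6 K.

195 K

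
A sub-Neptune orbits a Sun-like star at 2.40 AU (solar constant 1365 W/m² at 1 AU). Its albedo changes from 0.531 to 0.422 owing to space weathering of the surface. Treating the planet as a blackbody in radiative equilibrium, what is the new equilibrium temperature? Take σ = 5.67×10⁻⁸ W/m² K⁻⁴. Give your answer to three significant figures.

Flux at the orbit: S = 1365/(2.40)² = 237.0 W/m².
T₂ = [S(1−α₂)/(4σ)]^(1/4) = [237.0·0.578/(4σ)]^(1/4) = 156.8 K.

157 K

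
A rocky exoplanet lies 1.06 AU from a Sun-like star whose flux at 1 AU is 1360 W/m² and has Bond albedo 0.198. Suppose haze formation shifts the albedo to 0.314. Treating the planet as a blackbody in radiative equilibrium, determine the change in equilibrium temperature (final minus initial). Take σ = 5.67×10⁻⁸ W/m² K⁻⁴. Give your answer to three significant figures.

By the inverse-square law, S = 1360/1.06² = 1210 W/m².
Before: T₁ = [1210·0.802/(4σ)]^(1/4) = 255.8 K.
After:  T₂ = [1210·0.686/(4σ)]^(1/4) = 246.0 K.
ΔT = T₂ − T₁ = -9.798 K.

-9.80 K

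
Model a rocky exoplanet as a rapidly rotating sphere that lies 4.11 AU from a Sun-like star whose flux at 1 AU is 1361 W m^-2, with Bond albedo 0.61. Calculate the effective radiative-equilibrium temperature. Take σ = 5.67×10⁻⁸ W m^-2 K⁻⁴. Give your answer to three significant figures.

Flux at the orbit: S = 1361/(4.11)² = 80.57 W m^-2.
Averaging over the sphere, the absorbed flux is S(1−α)/4 = 7.856 W m^-2.
Balancing against σT⁴: T = (7.856/5.67×10⁻⁸)^(1/4) = 108.5 K.

108 K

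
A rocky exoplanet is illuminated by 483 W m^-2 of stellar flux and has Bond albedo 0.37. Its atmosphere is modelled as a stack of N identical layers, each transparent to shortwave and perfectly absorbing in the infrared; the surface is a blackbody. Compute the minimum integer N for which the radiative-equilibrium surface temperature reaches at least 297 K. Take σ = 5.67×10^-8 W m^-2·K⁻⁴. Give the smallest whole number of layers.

OLR = S(1−α)/4 = 76.07 W m^-2; the top layer radiates at T_e = 191.4 K.
T_s = (N+1)^(1/4)·T_e ≥ 297 K requires N+1 ≥ (T_s/T_e)⁴ = (297/191.4)⁴ = 5.799.
So N ≥ 4.799; the smallest integer is N = 5.

5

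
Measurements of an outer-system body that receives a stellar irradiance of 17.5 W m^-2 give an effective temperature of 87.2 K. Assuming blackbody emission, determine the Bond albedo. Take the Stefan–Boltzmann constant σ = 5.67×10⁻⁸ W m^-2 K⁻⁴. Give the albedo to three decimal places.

Energy balance: S(1−α)/4 = σT⁴, so 1−α = 4σT⁴/S.
4σT⁴ = 4·5.67×10⁻⁸·(87.2)⁴ = 13.11 W m^-2.
1−α = 13.11/17.50 = 0.7493, so α = 0.2507.

0.251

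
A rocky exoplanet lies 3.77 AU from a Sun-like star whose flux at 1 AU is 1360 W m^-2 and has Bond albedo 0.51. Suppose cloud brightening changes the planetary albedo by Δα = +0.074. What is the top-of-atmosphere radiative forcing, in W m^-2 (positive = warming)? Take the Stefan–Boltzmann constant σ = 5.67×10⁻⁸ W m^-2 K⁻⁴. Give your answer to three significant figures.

-1.77 W m^-2

Flux at the orbit: S = 1360/(3.77)² = 95.69 W m^-2.
TOA radiative forcing: ΔF = −S·Δα/4 = −95.69·(+0.074)/4 = -1.770 W m^-2.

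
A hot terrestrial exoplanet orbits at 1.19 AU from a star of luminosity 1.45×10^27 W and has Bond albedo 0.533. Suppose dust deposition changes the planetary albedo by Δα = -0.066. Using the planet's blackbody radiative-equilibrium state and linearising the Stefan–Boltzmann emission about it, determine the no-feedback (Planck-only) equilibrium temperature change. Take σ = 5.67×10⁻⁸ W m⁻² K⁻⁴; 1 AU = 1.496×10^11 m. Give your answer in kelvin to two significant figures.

10 kelvin

d = 1.19 × 1.496×10^11 m = 1.780×10^11 m.
Spreading L over a sphere of radius d: S = 1.45×10^27/(4π·1.78×10^11²) = 3641 W m⁻².
Reference equilibrium: T_e = [S(1−α)/(4σ)]^(1/4) = 294.3 K.
TOA radiative forcing: ΔF = −S·Δα/4 = −3641·(-0.066)/4 = 60.07 W m⁻².
Linearising σT⁴ gives d(σT⁴)/dT = 4σT_e³ = 5.778 W m⁻² per K.
So ΔT₀ = 60.07/5.778 = 10.4 K.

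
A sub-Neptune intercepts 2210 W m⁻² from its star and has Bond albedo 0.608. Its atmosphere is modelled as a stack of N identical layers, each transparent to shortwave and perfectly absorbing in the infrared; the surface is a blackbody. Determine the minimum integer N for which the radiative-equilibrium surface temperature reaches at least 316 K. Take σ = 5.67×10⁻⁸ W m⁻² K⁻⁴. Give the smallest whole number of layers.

2

Top-of-atmosphere balance: σT_e⁴ = S(1−α)/4 = 216.6 W m⁻² → T_e = 248.6 K.
T_s = (N+1)^(1/4)·T_e ≥ 316 K requires N+1 ≥ (T_s/T_e)⁴ = (316/248.6)⁴ = 2.610.
So N ≥ 1.610; the smallest integer is N = 2.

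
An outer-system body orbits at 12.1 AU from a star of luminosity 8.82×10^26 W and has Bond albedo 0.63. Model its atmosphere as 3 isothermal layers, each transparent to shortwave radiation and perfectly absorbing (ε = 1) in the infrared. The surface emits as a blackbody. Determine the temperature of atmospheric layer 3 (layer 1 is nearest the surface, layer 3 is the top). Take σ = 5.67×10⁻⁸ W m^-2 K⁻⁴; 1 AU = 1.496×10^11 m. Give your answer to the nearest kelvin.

77 K

Orbital distance: d = 12.1 AU = 1.810×10^12 m.
Spreading L over a sphere of radius d: S = 8.82×10^26/(4π·1.81×10^12²) = 21.42 W m^-2.
The effective emission temperature is T_e = [S(1−α)/(4σ)]^¼ = 76.89 K.
The net upward flux σT_e⁴ is constant between every pair of levels, so T_k⁴ = (N+1−k)T_e⁴.
T_3 = (1)^(1/4)·76.89 = 76.89 K.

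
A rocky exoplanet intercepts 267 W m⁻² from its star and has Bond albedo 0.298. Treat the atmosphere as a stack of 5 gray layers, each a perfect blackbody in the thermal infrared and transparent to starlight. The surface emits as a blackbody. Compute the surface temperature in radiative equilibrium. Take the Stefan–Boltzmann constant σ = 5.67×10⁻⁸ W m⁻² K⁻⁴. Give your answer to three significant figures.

265 K

The effective emission temperature is T_e = [S(1−α)/(4σ)]^¼ = 169.6 K.
For an N-layer opaque stack, T_s⁴ = (N+1)T_e⁴, hence T_s = (6)^(1/4)×169.6 K = 265.4 K.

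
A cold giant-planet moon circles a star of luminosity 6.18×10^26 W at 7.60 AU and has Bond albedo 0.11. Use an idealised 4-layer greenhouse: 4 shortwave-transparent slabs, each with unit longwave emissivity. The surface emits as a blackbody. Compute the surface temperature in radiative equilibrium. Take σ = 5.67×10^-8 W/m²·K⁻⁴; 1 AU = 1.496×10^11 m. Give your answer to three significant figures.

d = 7.60 × 1.496×10^11 m = 1.137×10^12 m.
S = L/(4πd²) = 38.04 W/m².
OLR = S(1−α)/4 = 8.465 W/m²; the top layer radiates at T_e = 110.5 K.
Layer-by-layer balance gives σT_s⁴ = (N+1)σT_e⁴, so T_s = 5^¼·110.5 = 165.3 K.

165 kelvin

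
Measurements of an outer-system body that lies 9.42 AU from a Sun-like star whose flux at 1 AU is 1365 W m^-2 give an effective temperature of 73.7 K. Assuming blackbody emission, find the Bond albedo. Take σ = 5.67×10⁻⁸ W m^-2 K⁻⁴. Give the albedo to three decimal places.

Irradiance scales as 1/d², so S = 1365 W m^-2 × (1/9.42)² = 15.38 W m^-2.
Energy balance: S(1−α)/4 = σT⁴, so 1−α = 4σT⁴/S.
σT⁴ = 1.673 W m^-2, so 4σT⁴ = 6.691 W m^-2.
1−α = 6.691/15.38 = 0.4350, so α = 0.5650.

0.565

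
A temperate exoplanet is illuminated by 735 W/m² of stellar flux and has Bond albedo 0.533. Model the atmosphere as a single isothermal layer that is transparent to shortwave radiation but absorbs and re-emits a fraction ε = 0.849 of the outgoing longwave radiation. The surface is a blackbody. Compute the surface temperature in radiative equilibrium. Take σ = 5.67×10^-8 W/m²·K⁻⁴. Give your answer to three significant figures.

226 K

The planet radiates to space at T_e = [S(1−α)/(4σ)]^(1/4) = 197.2 K.
Surface balance with a leaky layer gives σT_s⁴ = σT_e⁴·2/(2−ε), so T_s = T_e·[2/(2−0.849)]^(1/4) = 226.5 K.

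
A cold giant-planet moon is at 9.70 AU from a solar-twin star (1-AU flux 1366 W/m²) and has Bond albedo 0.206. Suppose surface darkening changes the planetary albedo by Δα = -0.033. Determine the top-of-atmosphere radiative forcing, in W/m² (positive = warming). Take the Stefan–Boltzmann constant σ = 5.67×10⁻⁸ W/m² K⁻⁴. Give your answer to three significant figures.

Irradiance scales as 1/d², so S = 1366 W/m² × (1/9.70)² = 14.52 W/m².
The change in absorbed flux is Δ[S(1−α)/4] = −SΔα/4 = 0.1198 W/m².

0.120 W/m²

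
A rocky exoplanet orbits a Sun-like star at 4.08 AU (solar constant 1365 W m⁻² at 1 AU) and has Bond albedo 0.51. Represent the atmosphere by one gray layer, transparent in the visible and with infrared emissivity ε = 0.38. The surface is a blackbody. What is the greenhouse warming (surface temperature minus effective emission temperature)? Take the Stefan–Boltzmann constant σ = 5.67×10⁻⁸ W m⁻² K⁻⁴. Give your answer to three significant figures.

6.24 K

Flux at the orbit: S = 1365/(4.08)² = 82.00 W m⁻².
The planet radiates to space at T_e = [S(1−α)/(4σ)]^(1/4) = 115.4 K.
The surface balance (absorbed SW + ε·downward IR = σT_s⁴) with T_a⁴ = T_s⁴/2 reduces to T_s = T_e·[2/(2−ε)]^¼ = 121.6 K.
Greenhouse warming: T_s − T_e = 6.241 K.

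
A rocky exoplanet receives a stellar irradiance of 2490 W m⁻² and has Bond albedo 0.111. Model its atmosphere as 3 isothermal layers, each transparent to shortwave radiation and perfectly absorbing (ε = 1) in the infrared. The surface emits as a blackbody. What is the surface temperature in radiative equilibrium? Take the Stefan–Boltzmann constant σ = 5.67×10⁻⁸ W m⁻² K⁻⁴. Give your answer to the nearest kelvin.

The effective emission temperature is T_e = [S(1−α)/(4σ)]^¼ = 314.3 K.
For an N-layer opaque stack, T_s⁴ = (N+1)T_e⁴, hence T_s = (4)^(1/4)×314.3 K = 444.5 K.

445 kelvin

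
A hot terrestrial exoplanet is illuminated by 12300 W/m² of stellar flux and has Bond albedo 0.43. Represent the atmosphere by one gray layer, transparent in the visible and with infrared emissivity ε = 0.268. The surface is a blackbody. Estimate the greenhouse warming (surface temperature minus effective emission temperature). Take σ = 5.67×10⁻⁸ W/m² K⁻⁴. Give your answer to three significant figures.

The planet radiates to space at T_e = [S(1−α)/(4σ)]^(1/4) = 419.3 K.
The surface balance (absorbed SW + ε·downward IR = σT_s⁴) with T_a⁴ = T_s⁴/2 reduces to T_s = T_e·[2/(2−ε)]^¼ = 434.7 K.
The atmosphere warms the surface by 15.36 K.

15.4 kelvin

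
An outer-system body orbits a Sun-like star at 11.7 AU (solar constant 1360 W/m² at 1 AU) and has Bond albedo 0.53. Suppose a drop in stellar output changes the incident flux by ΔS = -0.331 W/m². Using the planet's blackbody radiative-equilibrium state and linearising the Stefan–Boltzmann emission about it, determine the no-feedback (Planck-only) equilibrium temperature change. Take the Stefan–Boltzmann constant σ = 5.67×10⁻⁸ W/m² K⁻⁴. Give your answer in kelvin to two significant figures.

-0.56 kelvin

Irradiance scales as 1/d², so S = 1360 W/m² × (1/11.7)² = 9.935 W/m².
The baseline emission temperature is T_e = 67.36 K.
Only a fraction (1−α) is absorbed and it's spread over 4πR², so ΔF = (1−α)ΔS/4 = -0.03889 W/m².
Linearising σT⁴ gives d(σT⁴)/dT = 4σT_e³ = 0.06932 W/m² per K.
ΔT₀ = ΔF/λ_P = -0.03889/0.06932 = -0.561 K.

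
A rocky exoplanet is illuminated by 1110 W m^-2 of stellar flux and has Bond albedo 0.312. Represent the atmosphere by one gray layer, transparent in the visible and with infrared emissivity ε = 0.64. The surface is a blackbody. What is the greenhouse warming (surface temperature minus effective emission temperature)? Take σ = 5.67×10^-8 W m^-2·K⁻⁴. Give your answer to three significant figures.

Effective emission temperature (TOA balance): σT_e⁴ = S(1−α)/4 = 190.9 W m^-2 → T_e = 240.9 K.
The surface balance (absorbed SW + ε·downward IR = σT_s⁴) with T_a⁴ = T_s⁴/2 reduces to T_s = T_e·[2/(2−ε)]^¼ = 265.3 K.
T_s − T_e = 265.3 − 240.9 = 24.38 K.

24.4 kelvin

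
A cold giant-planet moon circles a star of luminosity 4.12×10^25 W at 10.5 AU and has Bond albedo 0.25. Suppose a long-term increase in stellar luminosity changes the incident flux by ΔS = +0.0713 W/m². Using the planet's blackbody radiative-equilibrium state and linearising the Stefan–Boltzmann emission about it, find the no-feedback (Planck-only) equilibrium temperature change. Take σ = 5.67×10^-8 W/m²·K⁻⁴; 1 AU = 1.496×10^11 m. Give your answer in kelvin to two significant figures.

Orbital distance: d = 10.5 AU = 1.571×10^12 m.
S = L/(4πd²) = 1.329 W/m².
Reference equilibrium: T_e = [S(1−α)/(4σ)]^(1/4) = 45.78 K.
Only a fraction (1−α) is absorbed and it's spread over 4πR², so ΔF = (1−α)ΔS/4 = 0.01337 W/m².
Planck response: λ_P = 4σT_e³ = 4·5.67×10⁻⁸·(45.78)³ = 0.02177 W/m²/K.
ΔT₀ = ΔF/λ_P = 0.01337/0.02177 = 0.614 K.

0.61 K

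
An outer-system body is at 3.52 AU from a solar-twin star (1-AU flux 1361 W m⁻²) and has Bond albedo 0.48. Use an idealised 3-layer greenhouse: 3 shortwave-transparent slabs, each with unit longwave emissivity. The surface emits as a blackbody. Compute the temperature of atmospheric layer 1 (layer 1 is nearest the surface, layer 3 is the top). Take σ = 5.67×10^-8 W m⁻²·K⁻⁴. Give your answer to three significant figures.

166 K

Flux at the orbit: S = 1361/(3.52)² = 109.8 W m⁻².
Top-of-atmosphere balance: σT_e⁴ = S(1−α)/4 = 14.28 W m⁻² → T_e = 126.0 K.
In the N-layer model, layer k (counted from the surface) has T_k = (N+1−k)^(1/4)·T_e.
With k = 1: T_1 = (3+1−1)^¼·126.0 K = 165.8 K.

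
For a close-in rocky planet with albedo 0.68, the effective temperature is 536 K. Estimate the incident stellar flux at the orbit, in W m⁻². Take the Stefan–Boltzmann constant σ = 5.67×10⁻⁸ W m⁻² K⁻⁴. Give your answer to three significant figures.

58500 W m⁻²

From S(1−α)/4 = σT⁴: S = 4σT⁴/(1−α).
The emitted flux is σT⁴ = 4680 W m⁻².
S = 4·4680/0.32 = 58500 W m⁻².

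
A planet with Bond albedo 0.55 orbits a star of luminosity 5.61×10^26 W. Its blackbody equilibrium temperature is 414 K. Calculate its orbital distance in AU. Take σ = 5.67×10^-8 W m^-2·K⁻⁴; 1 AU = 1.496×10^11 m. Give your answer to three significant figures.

0.367 AU

Required flux: S = 4σT⁴/(1−α) = 14810 W m^-2.
From L = 4πd²S, d = √(5.61×10^26/(4π·14810)) = 5.491×10^10 m = 0.3671 AU.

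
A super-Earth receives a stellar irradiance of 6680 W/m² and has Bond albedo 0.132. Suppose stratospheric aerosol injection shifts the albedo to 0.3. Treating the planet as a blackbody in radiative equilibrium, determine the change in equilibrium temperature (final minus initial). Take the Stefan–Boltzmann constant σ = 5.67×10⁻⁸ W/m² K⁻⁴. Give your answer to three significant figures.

Before: T₁ = [6680·0.868/(4σ)]^(1/4) = 399.9 K.
With α = 0.3, T₂ = 378.9 K.
Change: 378.9 − 399.9 = -20.94 K.

-20.9 K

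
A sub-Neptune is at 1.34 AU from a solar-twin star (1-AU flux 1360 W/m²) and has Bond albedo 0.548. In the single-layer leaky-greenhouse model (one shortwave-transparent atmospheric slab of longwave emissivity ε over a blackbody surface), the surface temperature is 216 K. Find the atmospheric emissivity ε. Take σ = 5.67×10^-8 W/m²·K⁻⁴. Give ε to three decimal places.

Flux at the orbit: S = 1360/(1.34)² = 757.4 W/m².
First, T_e = [757.4·(1−0.548)/(4σ)]^(1/4) = 197.1 K.
Inverting T_s⁴ = 2T_e⁴/(2−ε): (T_e/T_s)⁴ = 0.6934, so ε = 2(1 − 0.6934) = 0.6131.

0.613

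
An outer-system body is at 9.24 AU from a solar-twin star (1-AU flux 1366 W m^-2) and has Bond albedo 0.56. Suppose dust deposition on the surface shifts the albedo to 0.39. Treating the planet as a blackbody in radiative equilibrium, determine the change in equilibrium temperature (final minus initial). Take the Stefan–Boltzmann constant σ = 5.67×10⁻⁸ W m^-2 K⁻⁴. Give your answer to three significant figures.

Flux at the orbit: S = 1366/(9.24)² = 16.00 W m^-2.
Before: T₁ = [16.00·0.44/(4σ)]^(1/4) = 74.64 K.
Final:   T₂ = [S(1−0.39)/(4σ)]^(1/4) = 80.99 K.
ΔT = T₂ − T₁ = 6.352 K.

6.35 K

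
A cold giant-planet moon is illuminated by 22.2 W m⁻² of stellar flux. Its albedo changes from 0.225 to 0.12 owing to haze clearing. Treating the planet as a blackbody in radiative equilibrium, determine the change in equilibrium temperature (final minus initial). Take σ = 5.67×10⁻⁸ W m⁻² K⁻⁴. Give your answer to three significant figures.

3.01 K

Before: T₁ = [22.20·0.775/(4σ)]^(1/4) = 93.33 K.
With α = 0.12, T₂ = 96.34 K.
Change: 96.34 − 93.33 = 3.012 K.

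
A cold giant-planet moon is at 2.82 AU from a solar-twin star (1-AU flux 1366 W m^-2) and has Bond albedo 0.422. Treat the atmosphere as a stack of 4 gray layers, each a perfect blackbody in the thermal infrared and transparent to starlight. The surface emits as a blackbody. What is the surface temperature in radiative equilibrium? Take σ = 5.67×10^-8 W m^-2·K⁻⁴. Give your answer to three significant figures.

216 K

Irradiance scales as 1/d², so S = 1366 W m^-2 × (1/2.82)² = 171.8 W m^-2.
The effective emission temperature is T_e = [S(1−α)/(4σ)]^¼ = 144.6 K.
For an N-layer opaque stack, T_s⁴ = (N+1)T_e⁴, hence T_s = (5)^(1/4)×144.6 K = 216.3 K.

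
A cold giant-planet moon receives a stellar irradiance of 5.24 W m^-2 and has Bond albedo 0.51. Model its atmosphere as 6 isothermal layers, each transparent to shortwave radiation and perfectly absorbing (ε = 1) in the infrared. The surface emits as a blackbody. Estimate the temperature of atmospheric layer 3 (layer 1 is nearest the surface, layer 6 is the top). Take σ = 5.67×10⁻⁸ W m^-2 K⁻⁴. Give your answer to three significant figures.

82.0 kelvin

OLR = S(1−α)/4 = 0.6419 W m^-2; the top layer radiates at T_e = 58.01 K.
The net upward flux σT_e⁴ is constant between every pair of levels, so T_k⁴ = (N+1−k)T_e⁴.
T_3 = (4)^(1/4)·58.01 = 82.03 K.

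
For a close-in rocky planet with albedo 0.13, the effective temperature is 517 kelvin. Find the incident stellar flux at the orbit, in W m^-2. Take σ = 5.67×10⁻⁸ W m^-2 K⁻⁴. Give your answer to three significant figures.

18600 W m^-2

From S(1−α)/4 = σT⁴: S = 4σT⁴/(1−α).
σT⁴ = 5.67×10⁻⁸·(517)⁴ = 4051 W m^-2.
So S = 4×4051/(1−0.13) = 18620 W m^-2.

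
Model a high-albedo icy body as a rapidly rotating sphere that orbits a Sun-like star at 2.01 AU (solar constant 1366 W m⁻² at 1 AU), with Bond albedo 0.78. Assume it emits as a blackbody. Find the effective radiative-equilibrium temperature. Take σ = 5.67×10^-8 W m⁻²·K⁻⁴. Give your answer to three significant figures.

135 K

Flux at the orbit: S = 1366/(2.01)² = 338.1 W m⁻².
The planet absorbs (1−α)S over its disc πR² and re-emits over 4πR², so the mean absorbed flux is (1−0.78)·338.1/4 = 18.60 W m⁻².
Balancing against σT⁴: T = (18.60/5.67×10⁻⁸)^(1/4) = 134.6 K.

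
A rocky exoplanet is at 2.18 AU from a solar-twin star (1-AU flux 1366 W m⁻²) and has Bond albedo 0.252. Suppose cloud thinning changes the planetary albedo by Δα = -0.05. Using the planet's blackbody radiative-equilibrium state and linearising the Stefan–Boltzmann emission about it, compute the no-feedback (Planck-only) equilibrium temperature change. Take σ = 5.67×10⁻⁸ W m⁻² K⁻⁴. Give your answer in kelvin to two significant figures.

By the inverse-square law, S = 1366/2.18² = 287.4 W m⁻².
Reference equilibrium: T_e = [S(1−α)/(4σ)]^(1/4) = 175.5 K.
TOA radiative forcing: ΔF = −S·Δα/4 = −287.4·(-0.05)/4 = 3.593 W m⁻².
Planck response: λ_P = 4σT_e³ = 4·5.67×10⁻⁸·(175.5)³ = 1.225 W m⁻²/K.
ΔT₀ = ΔF/λ_P = 3.593/1.225 = 2.93 K.

2.9 kelvin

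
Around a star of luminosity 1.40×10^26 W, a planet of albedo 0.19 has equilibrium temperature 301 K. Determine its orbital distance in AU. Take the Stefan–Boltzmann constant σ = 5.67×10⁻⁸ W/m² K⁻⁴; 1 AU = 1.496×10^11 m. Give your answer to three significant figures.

Energy balance gives S = 4σT⁴/(1−α) = 2298 W/m².
S = L/(4πd²) → d = √(L/4πS) = √(1.40×10^26/(4π·2298)) = 6.962×10^10 m = 0.4654 AU.

0.465 AU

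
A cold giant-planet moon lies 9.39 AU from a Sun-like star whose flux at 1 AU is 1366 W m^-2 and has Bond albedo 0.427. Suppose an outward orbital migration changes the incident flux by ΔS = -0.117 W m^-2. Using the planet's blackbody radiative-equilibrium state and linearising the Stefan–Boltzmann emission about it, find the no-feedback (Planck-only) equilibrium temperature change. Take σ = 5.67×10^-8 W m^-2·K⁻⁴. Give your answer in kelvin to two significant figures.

-0.15 K

Irradiance scales as 1/d², so S = 1366 W m^-2 × (1/9.39)² = 15.49 W m^-2.
The baseline emission temperature is T_e = 79.10 K.
ΔF = Δ[S(1−α)]/4 = (1−0.427)·-0.117/4 = -0.01676 W m^-2.
Planck response: λ_P = 4σT_e³ = 4·5.67×10⁻⁸·(79.10)³ = 0.1122 W m^-2/K.
So ΔT₀ = -0.01676/0.1122 = -0.149 K.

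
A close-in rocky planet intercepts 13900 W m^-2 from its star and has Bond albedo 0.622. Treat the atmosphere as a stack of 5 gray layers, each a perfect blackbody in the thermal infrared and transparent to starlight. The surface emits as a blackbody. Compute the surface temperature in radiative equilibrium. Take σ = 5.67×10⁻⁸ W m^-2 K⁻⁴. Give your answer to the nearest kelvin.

OLR = S(1−α)/4 = 1314 W m^-2; the top layer radiates at T_e = 390.1 K.
Layer-by-layer balance gives σT_s⁴ = (N+1)σT_e⁴, so T_s = 6^¼·390.1 = 610.6 K.

611 K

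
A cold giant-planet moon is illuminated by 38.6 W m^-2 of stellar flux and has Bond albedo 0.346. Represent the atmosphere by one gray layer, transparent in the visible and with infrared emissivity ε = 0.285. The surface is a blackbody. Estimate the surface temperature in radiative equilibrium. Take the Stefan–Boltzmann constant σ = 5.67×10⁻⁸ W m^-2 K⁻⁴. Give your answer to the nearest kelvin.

107 K

The planet radiates to space at T_e = [S(1−α)/(4σ)]^(1/4) = 102.7 K.
The surface balance (absorbed SW + ε·downward IR = σT_s⁴) with T_a⁴ = T_s⁴/2 reduces to T_s = T_e·[2/(2−ε)]^¼ = 106.7 K.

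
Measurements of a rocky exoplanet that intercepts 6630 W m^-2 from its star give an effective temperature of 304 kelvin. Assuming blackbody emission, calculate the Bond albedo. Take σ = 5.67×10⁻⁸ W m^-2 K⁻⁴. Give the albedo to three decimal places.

Rearranging the radiative balance, α = 1 − 4σT⁴/S.
σT⁴ = 484.3 W m^-2, so 4σT⁴ = 1937 W m^-2.
Hence α = 1 − 1937/6630 = 0.7078.

0.708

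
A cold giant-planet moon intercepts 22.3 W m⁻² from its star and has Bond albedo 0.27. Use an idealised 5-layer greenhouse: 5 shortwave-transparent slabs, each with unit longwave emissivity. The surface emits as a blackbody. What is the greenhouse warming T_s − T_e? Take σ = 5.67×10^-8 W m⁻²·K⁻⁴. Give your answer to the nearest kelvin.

52 K

Top-of-atmosphere balance: σT_e⁴ = S(1−α)/4 = 4.070 W m⁻² → T_e = 92.04 K.
Surface: T_s = (6)^¼·T_e = 144.1 K.
Warming: T_s − T_e = 52.01 K.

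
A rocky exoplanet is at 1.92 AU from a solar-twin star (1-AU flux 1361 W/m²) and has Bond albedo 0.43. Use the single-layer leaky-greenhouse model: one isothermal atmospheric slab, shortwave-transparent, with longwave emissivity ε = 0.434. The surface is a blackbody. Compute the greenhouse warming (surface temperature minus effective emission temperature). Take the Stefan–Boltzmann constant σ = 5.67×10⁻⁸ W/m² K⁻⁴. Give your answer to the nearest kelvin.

11 kelvin

Irradiance scales as 1/d², so S = 1361 W/m² × (1/1.92)² = 369.2 W/m².
Effective emission temperature (TOA balance): σT_e⁴ = S(1−α)/4 = 52.61 W/m² → T_e = 174.5 K.
For a single slab of emissivity ε, T_s⁴ = 2T_e⁴/(2−ε); thus T_s = 174.5·(1.277)^(1/4) = 185.5 K.
Greenhouse warming: T_s − T_e = 11.01 K.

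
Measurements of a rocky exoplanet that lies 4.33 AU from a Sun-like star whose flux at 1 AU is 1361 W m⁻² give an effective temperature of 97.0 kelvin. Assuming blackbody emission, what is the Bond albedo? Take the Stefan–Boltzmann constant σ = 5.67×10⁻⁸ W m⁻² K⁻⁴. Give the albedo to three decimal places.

Irradiance scales as 1/d², so S = 1361 W m⁻² × (1/4.33)² = 72.59 W m⁻².
From σT⁴ = S(1−α)/4 we invert for α: 1−α = 4σT⁴/S.
4σT⁴ = 4·5.67×10⁻⁸·(97.0)⁴ = 20.08 W m⁻².
Hence α = 1 − 20.08/72.59 = 0.7234.

0.723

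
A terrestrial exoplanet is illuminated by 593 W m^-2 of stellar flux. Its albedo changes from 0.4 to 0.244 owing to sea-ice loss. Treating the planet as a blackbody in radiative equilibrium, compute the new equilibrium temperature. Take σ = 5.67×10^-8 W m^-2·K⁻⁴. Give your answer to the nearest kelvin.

211 kelvin

T₂ = [S(1−α₂)/(4σ)]^(1/4) = [593.0·0.756/(4σ)]^(1/4) = 210.9 K.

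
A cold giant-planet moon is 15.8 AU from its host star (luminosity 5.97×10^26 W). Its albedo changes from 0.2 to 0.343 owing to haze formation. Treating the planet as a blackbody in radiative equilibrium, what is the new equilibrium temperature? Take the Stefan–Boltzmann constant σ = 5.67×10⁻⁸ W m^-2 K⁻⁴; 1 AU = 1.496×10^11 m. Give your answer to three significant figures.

d = 15.8 × 1.496×10^11 m = 2.364×10^12 m.
Flux at the orbit: S = L/(4πd²) = 5.97×10^26/(4π·(2.36×10^12)²) = 8.503 W m^-2.
With the new albedo, S(1−α₂)/4 = 1.397 W m^-2, so T₂ = 70.45 K.

70.4 K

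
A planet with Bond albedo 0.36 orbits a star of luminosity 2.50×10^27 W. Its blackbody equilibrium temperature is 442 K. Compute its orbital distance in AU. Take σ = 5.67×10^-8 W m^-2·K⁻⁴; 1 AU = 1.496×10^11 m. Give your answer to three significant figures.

0.811 AU

Energy balance gives S = 4σT⁴/(1−α) = 13530 W m^-2.
Then d = [L/(4πS)]^(1/2) = 1.213×10^11 m, i.e. 0.8107 AU.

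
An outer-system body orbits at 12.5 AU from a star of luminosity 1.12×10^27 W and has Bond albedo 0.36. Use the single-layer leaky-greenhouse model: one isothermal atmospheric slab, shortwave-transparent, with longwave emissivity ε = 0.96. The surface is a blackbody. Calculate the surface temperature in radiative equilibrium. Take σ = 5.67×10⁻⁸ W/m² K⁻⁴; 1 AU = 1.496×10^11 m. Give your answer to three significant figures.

108 K

d = 12.5 × 1.496×10^11 m = 1.870×10^12 m.
Flux at the orbit: S = L/(4πd²) = 1.12×10^27/(4π·(1.87×10^12)²) = 25.49 W/m².
The planet radiates to space at T_e = [S(1−α)/(4σ)]^(1/4) = 92.09 K.
The surface balance (absorbed SW + ε·downward IR = σT_s⁴) with T_a⁴ = T_s⁴/2 reduces to T_s = T_e·[2/(2−ε)]^¼ = 108.4 K.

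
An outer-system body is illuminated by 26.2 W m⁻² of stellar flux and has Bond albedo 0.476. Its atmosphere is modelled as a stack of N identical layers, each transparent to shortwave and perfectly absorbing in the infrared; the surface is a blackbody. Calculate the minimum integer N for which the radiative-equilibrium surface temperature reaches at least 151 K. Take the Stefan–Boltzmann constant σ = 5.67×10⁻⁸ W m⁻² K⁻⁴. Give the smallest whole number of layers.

8

The effective emission temperature is T_e = [S(1−α)/(4σ)]^¼ = 88.21 K.
Since T_s⁴ = (N+1)T_e⁴, we need N ≥ (T_s/T_e)⁴ − 1 = 7.589.
Rounding up, N = 8.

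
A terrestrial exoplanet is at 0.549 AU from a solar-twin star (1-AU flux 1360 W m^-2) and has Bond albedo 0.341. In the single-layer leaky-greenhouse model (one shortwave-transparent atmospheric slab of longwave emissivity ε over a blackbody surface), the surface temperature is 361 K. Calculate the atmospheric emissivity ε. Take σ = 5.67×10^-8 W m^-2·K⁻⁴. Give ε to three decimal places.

Irradiance scales as 1/d², so S = 1360 W m^-2 × (1/0.549)² = 4512 W m^-2.
Effective temperature: T_e = [S(1−α)/(4σ)]^(1/4) = 338.4 K.
T_s⁴ = T_e⁴·2/(2−ε) → ε = 2 − 2(T_e/T_s)⁴ = 2 − 2·(338.4/361)⁴ = 0.4560.

0.456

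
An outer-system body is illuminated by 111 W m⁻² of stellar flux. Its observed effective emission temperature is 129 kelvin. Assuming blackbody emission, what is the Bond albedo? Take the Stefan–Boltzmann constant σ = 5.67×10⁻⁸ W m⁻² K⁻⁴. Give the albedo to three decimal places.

0.434

Rearranging the radiative balance, α = 1 − 4σT⁴/S.
4σT⁴ = 4·5.67×10⁻⁸·(129)⁴ = 62.81 W m⁻².
1−α = 62.81/111.0 = 0.5658, so α = 0.4342.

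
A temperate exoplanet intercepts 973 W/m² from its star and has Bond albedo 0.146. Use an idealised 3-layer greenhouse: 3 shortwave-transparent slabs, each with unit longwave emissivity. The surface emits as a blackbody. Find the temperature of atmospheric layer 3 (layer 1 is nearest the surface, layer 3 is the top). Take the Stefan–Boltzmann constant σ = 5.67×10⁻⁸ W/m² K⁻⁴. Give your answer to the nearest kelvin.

246 K

Top-of-atmosphere balance: σT_e⁴ = S(1−α)/4 = 207.7 W/m² → T_e = 246.0 K.
In the N-layer model, layer k (counted from the surface) has T_k = (N+1−k)^(1/4)·T_e.
With k = 3: T_3 = (3+1−3)^¼·246.0 K = 246.0 K.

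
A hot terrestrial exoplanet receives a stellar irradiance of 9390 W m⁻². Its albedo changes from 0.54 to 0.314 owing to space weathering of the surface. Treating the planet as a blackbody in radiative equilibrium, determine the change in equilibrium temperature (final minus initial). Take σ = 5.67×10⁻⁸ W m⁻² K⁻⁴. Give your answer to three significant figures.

Before: T₁ = [9390·0.46/(4σ)]^(1/4) = 371.5 K.
After:  T₂ = [9390·0.686/(4σ)]^(1/4) = 410.5 K.
ΔT = T₂ − T₁ = 39.03 K.

39.0 K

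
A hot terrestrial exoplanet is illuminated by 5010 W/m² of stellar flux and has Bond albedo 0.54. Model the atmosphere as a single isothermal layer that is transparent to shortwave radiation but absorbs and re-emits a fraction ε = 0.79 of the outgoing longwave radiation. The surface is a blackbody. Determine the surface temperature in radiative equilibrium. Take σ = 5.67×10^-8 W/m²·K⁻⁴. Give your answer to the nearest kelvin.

Effective emission temperature (TOA balance): σT_e⁴ = S(1−α)/4 = 576.1 W/m² → T_e = 317.5 K.
The surface balance (absorbed SW + ε·downward IR = σT_s⁴) with T_a⁴ = T_s⁴/2 reduces to T_s = T_e·[2/(2−ε)]^¼ = 360.0 K.

360 K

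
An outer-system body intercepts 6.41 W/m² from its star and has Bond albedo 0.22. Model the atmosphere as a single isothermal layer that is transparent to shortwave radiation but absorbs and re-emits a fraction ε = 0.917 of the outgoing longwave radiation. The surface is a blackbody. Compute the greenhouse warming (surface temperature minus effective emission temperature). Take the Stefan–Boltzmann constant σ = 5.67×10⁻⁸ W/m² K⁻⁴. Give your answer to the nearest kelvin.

Effective emission temperature (TOA balance): σT_e⁴ = S(1−α)/4 = 1.250 W/m² → T_e = 68.52 K.
The surface balance (absorbed SW + ε·downward IR = σT_s⁴) with T_a⁴ = T_s⁴/2 reduces to T_s = T_e·[2/(2−ε)]^¼ = 79.88 K.
Greenhouse warming: T_s − T_e = 11.36 K.

11 kelvin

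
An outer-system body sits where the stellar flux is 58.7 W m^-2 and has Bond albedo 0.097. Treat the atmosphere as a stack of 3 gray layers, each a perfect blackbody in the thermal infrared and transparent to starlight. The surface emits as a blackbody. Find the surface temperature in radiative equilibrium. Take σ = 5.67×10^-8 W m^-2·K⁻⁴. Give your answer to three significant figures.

175 K

Top-of-atmosphere balance: σT_e⁴ = S(1−α)/4 = 13.25 W m^-2 → T_e = 123.6 K.
With N = 3 opaque layers, T_s = (N+1)^(1/4)·T_e = 4^(1/4)·123.6 = 174.9 K.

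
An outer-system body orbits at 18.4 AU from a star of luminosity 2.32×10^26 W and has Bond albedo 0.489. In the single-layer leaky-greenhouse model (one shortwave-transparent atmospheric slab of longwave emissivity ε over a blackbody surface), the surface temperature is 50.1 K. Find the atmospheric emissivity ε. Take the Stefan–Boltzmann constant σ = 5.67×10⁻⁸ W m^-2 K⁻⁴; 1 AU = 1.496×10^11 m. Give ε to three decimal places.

d = 18.4 × 1.496×10^11 m = 2.753×10^12 m.
Flux at the orbit: S = L/(4πd²) = 2.32×10^26/(4π·(2.75×10^12)²) = 2.437 W m^-2.
First, T_e = [2.437·(1−0.489)/(4σ)]^(1/4) = 48.40 K.
Inverting T_s⁴ = 2T_e⁴/(2−ε): (T_e/T_s)⁴ = 0.8714, so ε = 2(1 − 0.8714) = 0.2572.

0.257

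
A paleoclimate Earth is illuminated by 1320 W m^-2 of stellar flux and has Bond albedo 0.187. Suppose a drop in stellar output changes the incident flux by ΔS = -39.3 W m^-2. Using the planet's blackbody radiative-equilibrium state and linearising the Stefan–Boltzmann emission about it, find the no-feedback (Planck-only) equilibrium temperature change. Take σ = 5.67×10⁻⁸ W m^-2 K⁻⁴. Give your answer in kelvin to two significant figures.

-2.0 K

Unperturbed T_e = [1320·(1−0.187)/(4σ)]^¼ = 262.3 K.
ΔF = Δ[S(1−α)]/4 = (1−0.187)·-39.3/4 = -7.988 W m^-2.
The Planck feedback parameter is 4σT_e³ = 4.092 W m^-2/K.
ΔT₀ = ΔF/λ_P = -7.988/4.092 = -1.95 K.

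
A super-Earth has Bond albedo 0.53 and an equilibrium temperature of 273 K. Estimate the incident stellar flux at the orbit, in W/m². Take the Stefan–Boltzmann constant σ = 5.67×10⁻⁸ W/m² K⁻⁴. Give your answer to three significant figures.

Invert the energy balance for S: S = 4σT⁴/(1−α).
The emitted flux is σT⁴ = 314.9 W/m².
So S = 4×314.9/(1−0.53) = 2680 W/m².

2680 W/m²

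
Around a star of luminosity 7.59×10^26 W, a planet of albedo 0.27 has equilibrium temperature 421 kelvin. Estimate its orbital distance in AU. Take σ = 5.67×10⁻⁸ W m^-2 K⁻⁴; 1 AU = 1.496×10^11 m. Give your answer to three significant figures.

The flux needed for this T is 4σT⁴/(1−0.27) = 9760 W m^-2.
S = L/(4πd²) → d = √(L/4πS) = √(7.59×10^26/(4π·9760)) = 7.867×10^10 m = 0.5258 AU.

0.526 AU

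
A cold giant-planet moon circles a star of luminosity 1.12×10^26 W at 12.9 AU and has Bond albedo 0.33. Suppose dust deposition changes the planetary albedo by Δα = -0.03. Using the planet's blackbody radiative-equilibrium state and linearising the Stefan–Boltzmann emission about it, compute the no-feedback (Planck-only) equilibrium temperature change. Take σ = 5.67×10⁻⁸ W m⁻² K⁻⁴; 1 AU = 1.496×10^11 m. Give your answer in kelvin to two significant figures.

0.58 K

d = 12.9 × 1.496×10^11 m = 1.930×10^12 m.
S = L/(4πd²) = 2.393 W m⁻².
Unperturbed T_e = [2.393·(1−0.33)/(4σ)]^¼ = 51.56 K.
ΔF = −(S/4)Δα = −(2.393/4)×(-0.03) = 0.01795 W m⁻².
Planck response: λ_P = 4σT_e³ = 4·5.67×10⁻⁸·(51.56)³ = 0.03110 W m⁻²/K.
ΔT₀ = ΔF/λ_P = 0.01795/0.03110 = 0.577 K.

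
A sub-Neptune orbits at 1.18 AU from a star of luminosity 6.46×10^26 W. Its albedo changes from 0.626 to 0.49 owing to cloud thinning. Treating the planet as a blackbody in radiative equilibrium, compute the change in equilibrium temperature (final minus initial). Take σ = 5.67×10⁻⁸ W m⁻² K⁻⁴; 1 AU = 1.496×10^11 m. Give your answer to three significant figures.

18.4 kelvin

Orbital distance: d = 1.18 AU = 1.765×10^11 m.
Spreading L over a sphere of radius d: S = 6.46×10^26/(4π·1.77×10^11²) = 1650 W m⁻².
Before: T₁ = [1650·0.374/(4σ)]^(1/4) = 228.4 K.
After:  T₂ = [1650·0.51/(4σ)]^(1/4) = 246.8 K.
Change: 246.8 − 228.4 = 18.41 K.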